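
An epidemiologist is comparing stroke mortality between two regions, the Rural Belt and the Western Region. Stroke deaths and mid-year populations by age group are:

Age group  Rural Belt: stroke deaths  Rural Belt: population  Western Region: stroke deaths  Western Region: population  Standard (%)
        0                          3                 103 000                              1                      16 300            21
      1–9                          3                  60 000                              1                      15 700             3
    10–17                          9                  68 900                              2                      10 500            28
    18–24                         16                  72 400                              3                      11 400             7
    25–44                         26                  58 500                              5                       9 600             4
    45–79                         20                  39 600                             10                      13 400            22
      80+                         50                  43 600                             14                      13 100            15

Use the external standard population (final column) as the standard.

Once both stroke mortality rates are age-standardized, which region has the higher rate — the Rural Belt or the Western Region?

Age-specific rates per 100 000 for the Rural Belt: 2.91, 5.00, 13.06, 22.10, 44.44, 50.51, 114.68.
For the Western Region: 6.13, 6.37, 19.05, 26.32, 52.08, 74.63, 106.87.
Standard weights: 0.21, 0.03, 0.28, 0.07, 0.04, 0.22, 0.15.
The Rural Belt: 0.2100×2.91 + 0.0300×5.00 + 0.2800×13.06 + 0.0700×22.10 + 0.0400×44.44 + 0.2200×50.51 + 0.1500×114.68 = 36.0568 per 100 000.
The Western Region: 0.2100×6.13 + 0.0300×6.37 + 0.2800×19.05 + 0.0700×26.32 + 0.0400×52.08 + 0.2200×74.63 + 0.1500×106.87 = 43.1866 per 100 000.

Western Region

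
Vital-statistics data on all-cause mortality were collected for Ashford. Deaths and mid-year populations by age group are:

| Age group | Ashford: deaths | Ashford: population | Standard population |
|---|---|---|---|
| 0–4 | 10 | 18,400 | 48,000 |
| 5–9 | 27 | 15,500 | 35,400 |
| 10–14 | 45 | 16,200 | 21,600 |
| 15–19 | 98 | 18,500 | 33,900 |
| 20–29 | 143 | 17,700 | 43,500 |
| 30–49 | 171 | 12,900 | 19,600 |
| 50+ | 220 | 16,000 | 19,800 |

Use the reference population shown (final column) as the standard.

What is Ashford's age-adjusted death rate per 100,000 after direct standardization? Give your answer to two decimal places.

545.91

Age-specific rates per 100,000 for Ashford: 54.35, 174.19, 277.78, 529.73, 807.91, 1325.58, 1375.00.
Standard total = 221,800; weights = 0.2164, 0.1596, 0.0974, 0.1528, 0.1961, 0.0884, 0.0893.
Standardized rate: 0.2164×54.35 + 0.1596×174.19 + 0.0974×277.78 + 0.1528×529.73 + 0.1961×807.91 + 0.0884×1325.58 + 0.0893×1375.00 = 545.9128 per 100,000.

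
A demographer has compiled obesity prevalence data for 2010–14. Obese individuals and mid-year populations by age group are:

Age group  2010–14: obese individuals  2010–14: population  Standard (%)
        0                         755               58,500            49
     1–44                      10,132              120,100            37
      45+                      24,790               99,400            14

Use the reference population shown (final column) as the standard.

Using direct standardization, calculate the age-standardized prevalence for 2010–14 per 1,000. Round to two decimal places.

72.45

Age-specific rates per 1,000 for 2010–14: 12.906, 84.363, 249.396.
Standard weights: 0.49, 0.37, 0.14.
Standardized rate: 0.4900×12.906 + 0.3700×84.363 + 0.1400×249.396 = 72.4537 per 1,000.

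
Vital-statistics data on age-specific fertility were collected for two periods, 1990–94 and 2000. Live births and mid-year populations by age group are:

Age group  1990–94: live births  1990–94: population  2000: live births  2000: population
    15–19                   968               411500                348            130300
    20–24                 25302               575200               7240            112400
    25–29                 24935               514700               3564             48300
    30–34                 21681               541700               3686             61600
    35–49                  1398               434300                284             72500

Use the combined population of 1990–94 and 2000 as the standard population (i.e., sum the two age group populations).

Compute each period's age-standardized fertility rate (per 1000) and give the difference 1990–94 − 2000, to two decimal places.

Age-specific rates per 1000 for 1990–94: 2.352, 43.988, 48.446, 40.024, 3.219.
For 2000: 2.671, 64.413, 73.789, 59.838, 3.917.
Combined standard total = 2902500; weights = 0.1867, 0.2369, 0.1940, 0.2079, 0.1746.
1990–94: 0.1867×2.352 + 0.2369×43.988 + 0.1940×48.446 + 0.2079×40.024 + 0.1746×3.219 = 29.1382 per 1000.
2000: 0.1867×2.671 + 0.2369×64.413 + 0.1940×73.789 + 0.2079×59.838 + 0.1746×3.917 = 43.1923 per 1000.
Difference = 29.1382 − 43.1923 = -14.0541.

-14.05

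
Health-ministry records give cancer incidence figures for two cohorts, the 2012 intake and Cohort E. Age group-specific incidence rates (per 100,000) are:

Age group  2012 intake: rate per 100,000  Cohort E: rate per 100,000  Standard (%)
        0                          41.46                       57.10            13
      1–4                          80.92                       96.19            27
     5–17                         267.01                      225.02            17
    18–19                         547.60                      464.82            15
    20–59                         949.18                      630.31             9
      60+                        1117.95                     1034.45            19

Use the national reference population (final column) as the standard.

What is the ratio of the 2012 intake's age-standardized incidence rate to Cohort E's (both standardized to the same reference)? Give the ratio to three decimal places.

Standard weights: 0.13, 0.27, 0.17, 0.15, 0.09, 0.19.
The 2012 intake: 0.1300×41.46 + 0.2700×80.92 + 0.1700×267.01 + 0.1500×547.60 + 0.0900×949.18 + 0.1900×1117.95 = 452.6066 per 100,000.
Cohort E: 0.1300×57.10 + 0.2700×96.19 + 0.1700×225.02 + 0.1500×464.82 + 0.0900×630.31 + 0.1900×1034.45 = 394.6441 per 100,000.
Ratio = 452.6066 ÷ 394.6441 = 1.14687.

1.147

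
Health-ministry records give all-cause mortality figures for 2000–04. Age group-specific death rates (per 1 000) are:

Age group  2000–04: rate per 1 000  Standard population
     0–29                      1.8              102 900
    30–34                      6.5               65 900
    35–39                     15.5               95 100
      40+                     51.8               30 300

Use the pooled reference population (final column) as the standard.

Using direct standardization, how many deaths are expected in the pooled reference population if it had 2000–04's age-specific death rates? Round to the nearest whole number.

Expected deaths = Σ (standard pop × age-specific rate ÷ 1 000)
= 102 900×1.8/1 000 + 65 900×6.5/1 000 + 95 100×15.5/1 000 + 30 300×51.8/1 000
= 185.22 + 428.35 + 1474.05 + 1569.54 = 3657.16.

3657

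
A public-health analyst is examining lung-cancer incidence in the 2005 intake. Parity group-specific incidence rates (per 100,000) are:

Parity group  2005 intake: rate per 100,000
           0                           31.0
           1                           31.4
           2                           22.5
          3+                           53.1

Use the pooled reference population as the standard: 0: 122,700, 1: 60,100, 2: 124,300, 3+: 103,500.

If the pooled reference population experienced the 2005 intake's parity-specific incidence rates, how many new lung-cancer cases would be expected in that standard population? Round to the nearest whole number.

140

Expected new lung-cancer cases = Σ (standard pop × parity-specific rate ÷ 100,000)
= 122,700×31.0/100,000 + 60,100×31.4/100,000 + 124,300×22.5/100,000 + 103,500×53.1/100,000
= 38.04 + 18.87 + 27.97 + 54.96 = 139.83.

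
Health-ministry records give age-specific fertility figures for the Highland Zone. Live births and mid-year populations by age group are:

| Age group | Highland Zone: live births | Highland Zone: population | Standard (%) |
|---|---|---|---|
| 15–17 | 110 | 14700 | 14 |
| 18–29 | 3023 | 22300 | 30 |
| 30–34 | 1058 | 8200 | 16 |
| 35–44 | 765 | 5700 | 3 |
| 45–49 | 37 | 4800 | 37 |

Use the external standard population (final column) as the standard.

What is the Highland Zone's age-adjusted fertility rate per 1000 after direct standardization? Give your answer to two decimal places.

69.24

Age-specific rates per 1000 for the Highland Zone: 7.483, 135.561, 129.024, 134.211, 7.708.
Standard weights: 0.14, 0.30, 0.16, 0.03, 0.37.
Standardized rate: 0.1400×7.483 + 0.3000×135.561 + 0.1600×129.024 + 0.0300×134.211 + 0.3700×7.708 = 69.2381 per 1000.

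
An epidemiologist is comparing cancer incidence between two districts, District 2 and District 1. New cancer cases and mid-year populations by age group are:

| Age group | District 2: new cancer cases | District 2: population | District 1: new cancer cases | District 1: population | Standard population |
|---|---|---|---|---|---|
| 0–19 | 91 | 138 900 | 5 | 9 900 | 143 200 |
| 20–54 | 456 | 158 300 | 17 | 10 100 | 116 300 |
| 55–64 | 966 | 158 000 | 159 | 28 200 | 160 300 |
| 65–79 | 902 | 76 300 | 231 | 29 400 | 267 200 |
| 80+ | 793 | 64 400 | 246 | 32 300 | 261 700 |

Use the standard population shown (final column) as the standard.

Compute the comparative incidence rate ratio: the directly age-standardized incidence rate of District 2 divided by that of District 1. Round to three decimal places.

Age-specific rates per 100 000 for District 2: 65.51, 288.06, 611.39, 1182.18, 1231.37.
For District 1: 50.51, 168.32, 563.83, 785.71, 761.61.
Standard total = 948 700; weights = 0.1509, 0.1226, 0.1690, 0.2816, 0.2759.
District 2: 0.1509×65.51 + 0.1226×288.06 + 0.1690×611.39 + 0.2816×1182.18 + 0.2759×1231.37 = 821.1398 per 100 000.
District 1: 0.1509×50.51 + 0.1226×168.32 + 0.1690×563.83 + 0.2816×785.71 + 0.2759×761.61 = 554.9127 per 100 000.
Ratio = 821.1398 ÷ 554.9127 = 1.47976.

1.480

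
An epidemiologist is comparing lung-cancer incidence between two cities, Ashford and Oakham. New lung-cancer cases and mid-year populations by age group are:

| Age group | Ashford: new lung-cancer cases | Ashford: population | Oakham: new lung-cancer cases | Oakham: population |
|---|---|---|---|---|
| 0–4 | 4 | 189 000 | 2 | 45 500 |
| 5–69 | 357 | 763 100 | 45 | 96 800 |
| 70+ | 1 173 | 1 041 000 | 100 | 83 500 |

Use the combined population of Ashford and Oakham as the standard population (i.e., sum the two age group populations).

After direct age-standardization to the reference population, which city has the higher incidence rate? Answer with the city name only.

Oakham

Age-specific rates per 100 000 for Ashford: 2.12, 46.78, 112.68.
For Oakham: 4.40, 46.49, 119.76.
Combined standard total = 2 218 900; weights = 0.1057, 0.3875, 0.5068.
Ashford: 0.1057×2.12 + 0.3875×46.78 + 0.5068×112.68 = 75.4580 per 100 000.
Oakham: 0.1057×4.40 + 0.3875×46.49 + 0.5068×119.76 = 79.1726 per 100 000.
The crude rates (76.97 vs 65.10) would put Ashford higher, but that reflects its age composition; once standardized to a common age structure, Oakham has the higher underlying rate.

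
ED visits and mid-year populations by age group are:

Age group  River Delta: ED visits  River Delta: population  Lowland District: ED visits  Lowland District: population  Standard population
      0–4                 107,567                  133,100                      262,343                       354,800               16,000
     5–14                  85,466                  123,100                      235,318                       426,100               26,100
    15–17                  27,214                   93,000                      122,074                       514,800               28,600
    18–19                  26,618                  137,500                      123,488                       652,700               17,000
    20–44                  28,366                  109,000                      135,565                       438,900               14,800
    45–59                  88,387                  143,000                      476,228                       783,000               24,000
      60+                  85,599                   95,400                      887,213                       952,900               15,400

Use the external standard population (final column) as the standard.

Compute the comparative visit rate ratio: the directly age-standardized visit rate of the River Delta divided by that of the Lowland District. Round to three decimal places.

Age-specific rates per 1,000 for the River Delta: 808.167, 694.281, 292.624, 193.585, 260.239, 618.091, 897.264.
For the Lowland District: 739.411, 552.260, 237.129, 189.196, 308.874, 608.209, 931.066.
Standard total = 141,900; weights = 0.1128, 0.1839, 0.2016, 0.1198, 0.1043, 0.1691, 0.1085.
The River Delta: 0.1128×808.167 + 0.1839×694.281 + 0.2016×292.624 + 0.1198×193.585 + 0.1043×260.239 + 0.1691×618.091 + 0.1085×897.264 = 530.0562 per 1,000.
The Lowland District: 0.1128×739.411 + 0.1839×552.260 + 0.2016×237.129 + 0.1198×189.196 + 0.1043×308.874 + 0.1691×608.209 + 0.1085×931.066 = 491.5403 per 1,000.
Ratio = 530.0562 ÷ 491.5403 = 1.07836.

1.078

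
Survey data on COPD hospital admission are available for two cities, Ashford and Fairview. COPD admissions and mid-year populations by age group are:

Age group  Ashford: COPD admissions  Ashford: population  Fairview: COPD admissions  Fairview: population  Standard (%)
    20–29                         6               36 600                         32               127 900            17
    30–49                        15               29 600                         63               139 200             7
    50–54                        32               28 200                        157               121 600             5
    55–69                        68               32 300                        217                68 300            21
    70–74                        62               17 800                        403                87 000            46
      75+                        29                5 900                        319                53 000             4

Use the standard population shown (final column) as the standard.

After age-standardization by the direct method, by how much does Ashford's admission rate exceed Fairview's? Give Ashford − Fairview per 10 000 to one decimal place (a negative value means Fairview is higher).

Age-specific rates per 10 000 for Ashford: 1.64, 5.07, 11.35, 21.05, 34.83, 49.15.
For Fairview: 2.50, 4.53, 12.91, 31.77, 46.32, 60.19.
Standard weights: 0.17, 0.07, 0.05, 0.21, 0.46, 0.04.
Ashford: 0.1700×1.64 + 0.0700×5.07 + 0.0500×11.35 + 0.2100×21.05 + 0.4600×34.83 + 0.0400×49.15 = 23.6104 per 10 000.
Fairview: 0.1700×2.50 + 0.0700×4.53 + 0.0500×12.91 + 0.2100×31.77 + 0.4600×46.32 + 0.0400×60.19 = 31.7753 per 10 000.
Difference = 23.6104 − 31.7753 = -8.1649.

-8.2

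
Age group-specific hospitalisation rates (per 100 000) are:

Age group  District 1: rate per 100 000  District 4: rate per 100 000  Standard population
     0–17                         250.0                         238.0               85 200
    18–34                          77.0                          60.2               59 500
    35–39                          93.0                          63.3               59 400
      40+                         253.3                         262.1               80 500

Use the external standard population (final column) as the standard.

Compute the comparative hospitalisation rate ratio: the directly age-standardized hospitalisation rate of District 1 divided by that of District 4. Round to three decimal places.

Standard total = 284 600; weights = 0.2994, 0.2091, 0.2087, 0.2829.
District 1: 0.2994×250.0 + 0.2091×77.0 + 0.2087×93.0 + 0.2829×253.3 = 181.9970 per 100 000.
District 4: 0.2994×238.0 + 0.2091×60.2 + 0.2087×63.3 + 0.2829×262.1 = 171.1826 per 100 000.
Ratio = 181.9970 ÷ 171.1826 = 1.06317.

1.063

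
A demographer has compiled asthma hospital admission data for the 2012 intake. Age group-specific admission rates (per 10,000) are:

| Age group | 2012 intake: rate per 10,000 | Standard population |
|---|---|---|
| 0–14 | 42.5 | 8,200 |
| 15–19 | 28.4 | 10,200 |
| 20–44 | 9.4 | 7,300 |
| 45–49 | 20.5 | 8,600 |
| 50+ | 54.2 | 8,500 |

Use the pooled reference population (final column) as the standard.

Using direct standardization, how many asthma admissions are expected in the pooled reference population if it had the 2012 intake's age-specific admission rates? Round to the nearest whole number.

Expected asthma admissions = Σ (standard pop × age-specific rate ÷ 10,000)
= 8,200×42.5/10,000 + 10,200×28.4/10,000 + 7,300×9.4/10,000 + 8,600×20.5/10,000 + 8,500×54.2/10,000
= 34.85 + 28.97 + 6.86 + 17.63 + 46.07 = 134.38.

134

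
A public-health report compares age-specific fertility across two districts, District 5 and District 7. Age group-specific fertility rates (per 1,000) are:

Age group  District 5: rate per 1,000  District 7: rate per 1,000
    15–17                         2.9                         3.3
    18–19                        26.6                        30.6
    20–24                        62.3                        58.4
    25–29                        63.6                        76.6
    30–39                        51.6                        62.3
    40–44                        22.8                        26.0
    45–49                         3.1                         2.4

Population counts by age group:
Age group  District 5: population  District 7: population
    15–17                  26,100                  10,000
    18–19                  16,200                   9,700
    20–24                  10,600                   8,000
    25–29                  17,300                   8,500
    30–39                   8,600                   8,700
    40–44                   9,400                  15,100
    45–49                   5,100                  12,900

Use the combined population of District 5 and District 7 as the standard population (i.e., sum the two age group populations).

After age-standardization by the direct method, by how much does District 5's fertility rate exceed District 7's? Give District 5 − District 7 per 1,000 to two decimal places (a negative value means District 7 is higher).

-3.80

Combined standard total = 166,200; weights = 0.2172, 0.1558, 0.1119, 0.1552, 0.1041, 0.1474, 0.1083.
District 5: 0.2172×2.9 + 0.1558×26.6 + 0.1119×62.3 + 0.1552×63.6 + 0.1041×51.6 + 0.1474×22.8 + 0.1083×3.1 = 30.6881 per 1,000.
District 7: 0.2172×3.3 + 0.1558×30.6 + 0.1119×58.4 + 0.1552×76.6 + 0.1041×62.3 + 0.1474×26.0 + 0.1083×2.4 = 34.4897 per 1,000.
Difference = 30.6881 − 34.4897 = -3.8015.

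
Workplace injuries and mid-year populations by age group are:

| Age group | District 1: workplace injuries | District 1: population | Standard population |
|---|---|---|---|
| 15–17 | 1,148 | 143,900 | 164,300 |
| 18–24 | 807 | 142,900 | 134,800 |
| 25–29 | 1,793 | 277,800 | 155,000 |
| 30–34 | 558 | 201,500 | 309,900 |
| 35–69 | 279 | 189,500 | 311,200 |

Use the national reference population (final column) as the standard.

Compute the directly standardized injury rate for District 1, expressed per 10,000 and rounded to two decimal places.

Age-specific rates per 10,000 for District 1: 79.78, 56.47, 64.54, 27.69, 14.72.
Standard total = 1,075,200; weights = 0.1528, 0.1254, 0.1442, 0.2882, 0.2894.
Standardized rate: 0.1528×79.78 + 0.1254×56.47 + 0.1442×64.54 + 0.2882×27.69 + 0.2894×14.72 = 40.8183 per 10,000.

40.82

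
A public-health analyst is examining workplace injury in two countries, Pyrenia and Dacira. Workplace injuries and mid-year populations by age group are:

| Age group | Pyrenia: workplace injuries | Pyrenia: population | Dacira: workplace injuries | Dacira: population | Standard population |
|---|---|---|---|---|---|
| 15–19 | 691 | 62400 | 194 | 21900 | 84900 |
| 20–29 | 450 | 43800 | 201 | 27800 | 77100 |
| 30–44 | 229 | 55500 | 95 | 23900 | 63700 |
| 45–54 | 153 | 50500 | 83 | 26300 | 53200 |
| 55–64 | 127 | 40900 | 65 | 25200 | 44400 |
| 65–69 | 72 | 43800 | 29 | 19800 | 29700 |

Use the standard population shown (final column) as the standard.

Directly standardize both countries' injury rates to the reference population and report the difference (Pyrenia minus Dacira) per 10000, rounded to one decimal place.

12.9

Age-specific rates per 10000 for Pyrenia: 110.74, 102.74, 41.26, 30.30, 31.05, 16.44.
For Dacira: 88.58, 72.30, 39.75, 31.56, 25.79, 14.65.
Standard total = 353000; weights = 0.2405, 0.2184, 0.1805, 0.1507, 0.1258, 0.0841.
Pyrenia: 0.2405×110.74 + 0.2184×102.74 + 0.1805×41.26 + 0.1507×30.30 + 0.1258×31.05 + 0.0841×16.44 = 66.3735 per 10000.
Dacira: 0.2405×88.58 + 0.2184×72.30 + 0.1805×39.75 + 0.1507×31.56 + 0.1258×25.79 + 0.0841×14.65 = 53.5028 per 10000.
Difference = 66.3735 − 53.5028 = 12.8707.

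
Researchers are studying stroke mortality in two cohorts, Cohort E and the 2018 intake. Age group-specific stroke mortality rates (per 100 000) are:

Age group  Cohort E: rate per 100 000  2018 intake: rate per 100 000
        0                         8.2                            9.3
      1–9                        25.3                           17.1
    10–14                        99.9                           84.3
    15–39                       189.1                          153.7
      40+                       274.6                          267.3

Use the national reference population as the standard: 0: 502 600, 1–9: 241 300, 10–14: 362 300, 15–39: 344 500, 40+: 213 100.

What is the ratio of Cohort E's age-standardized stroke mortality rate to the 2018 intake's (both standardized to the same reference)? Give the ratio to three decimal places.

Standard total = 1 663 800; weights = 0.3021, 0.1450, 0.2178, 0.2071, 0.1281.
Cohort E: 0.3021×8.2 + 0.1450×25.3 + 0.2178×99.9 + 0.2071×189.1 + 0.1281×274.6 = 102.2251 per 100 000.
The 2018 intake: 0.3021×9.3 + 0.1450×17.1 + 0.2178×84.3 + 0.2071×153.7 + 0.1281×267.3 = 89.7064 per 100 000.
Ratio = 102.2251 ÷ 89.7064 = 1.13955.

1.140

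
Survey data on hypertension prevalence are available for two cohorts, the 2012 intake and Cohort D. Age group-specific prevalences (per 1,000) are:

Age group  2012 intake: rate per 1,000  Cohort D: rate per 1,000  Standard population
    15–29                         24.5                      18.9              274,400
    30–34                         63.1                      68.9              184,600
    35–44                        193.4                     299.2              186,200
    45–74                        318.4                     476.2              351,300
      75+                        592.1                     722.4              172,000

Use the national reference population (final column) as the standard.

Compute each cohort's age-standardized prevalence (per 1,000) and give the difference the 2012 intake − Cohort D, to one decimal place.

Standard total = 1,168,500; weights = 0.2348, 0.1580, 0.1593, 0.3006, 0.1472.
The 2012 intake: 0.2348×24.5 + 0.1580×63.1 + 0.1593×193.4 + 0.3006×318.4 + 0.1472×592.1 = 229.4200 per 1,000.
Cohort D: 0.2348×18.9 + 0.1580×68.9 + 0.1593×299.2 + 0.3006×476.2 + 0.1472×722.4 = 312.5015 per 1,000.
Difference = 229.4200 − 312.5015 = -83.0815.

-83.1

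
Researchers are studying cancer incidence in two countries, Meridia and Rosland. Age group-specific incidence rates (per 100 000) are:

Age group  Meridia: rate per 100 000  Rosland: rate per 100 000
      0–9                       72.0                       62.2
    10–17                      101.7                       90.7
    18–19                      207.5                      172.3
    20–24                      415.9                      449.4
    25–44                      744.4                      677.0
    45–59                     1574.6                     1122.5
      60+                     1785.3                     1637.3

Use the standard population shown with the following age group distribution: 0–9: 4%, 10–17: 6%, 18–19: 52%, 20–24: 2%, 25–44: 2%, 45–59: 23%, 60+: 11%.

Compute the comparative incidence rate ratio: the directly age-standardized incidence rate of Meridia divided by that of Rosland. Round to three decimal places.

Standard weights: 0.04, 0.06, 0.52, 0.02, 0.02, 0.23, 0.11.
Meridia: 0.0400×72.0 + 0.0600×101.7 + 0.5200×207.5 + 0.0200×415.9 + 0.0200×744.4 + 0.2300×1574.6 + 0.1100×1785.3 = 698.6290 per 100 000.
Rosland: 0.0400×62.2 + 0.0600×90.7 + 0.5200×172.3 + 0.0200×449.4 + 0.0200×677.0 + 0.2300×1122.5 + 0.1100×1637.3 = 558.3320 per 100 000.
Ratio = 698.6290 ÷ 558.3320 = 1.25128.

1.251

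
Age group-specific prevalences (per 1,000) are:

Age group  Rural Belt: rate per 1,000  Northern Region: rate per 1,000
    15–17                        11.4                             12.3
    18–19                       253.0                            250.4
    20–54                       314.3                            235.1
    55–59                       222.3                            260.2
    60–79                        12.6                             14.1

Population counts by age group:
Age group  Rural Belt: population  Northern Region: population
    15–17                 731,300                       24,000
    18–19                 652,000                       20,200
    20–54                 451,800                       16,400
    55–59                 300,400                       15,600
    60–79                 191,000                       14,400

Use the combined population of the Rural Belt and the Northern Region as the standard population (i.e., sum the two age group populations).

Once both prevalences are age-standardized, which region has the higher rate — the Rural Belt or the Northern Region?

Rural Belt

Combined standard total = 2,417,100; weights = 0.3125, 0.2781, 0.1937, 0.1307, 0.0850.
The Rural Belt: 0.3125×11.4 + 0.2781×253.0 + 0.1937×314.3 + 0.1307×222.3 + 0.0850×12.6 = 164.9361 per 1,000.
The Northern Region: 0.3125×12.3 + 0.2781×250.4 + 0.1937×235.1 + 0.1307×260.2 + 0.0850×14.1 = 154.2353 per 1,000.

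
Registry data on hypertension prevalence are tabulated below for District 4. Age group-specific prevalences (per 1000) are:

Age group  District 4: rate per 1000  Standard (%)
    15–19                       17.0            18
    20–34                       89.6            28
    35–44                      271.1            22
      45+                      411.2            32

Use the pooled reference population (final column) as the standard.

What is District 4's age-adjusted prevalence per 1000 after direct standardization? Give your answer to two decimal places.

219.37

Standard weights: 0.18, 0.28, 0.22, 0.32.
Standardized rate: 0.1800×17.0 + 0.2800×89.6 + 0.2200×271.1 + 0.3200×411.2 = 219.3740 per 1000.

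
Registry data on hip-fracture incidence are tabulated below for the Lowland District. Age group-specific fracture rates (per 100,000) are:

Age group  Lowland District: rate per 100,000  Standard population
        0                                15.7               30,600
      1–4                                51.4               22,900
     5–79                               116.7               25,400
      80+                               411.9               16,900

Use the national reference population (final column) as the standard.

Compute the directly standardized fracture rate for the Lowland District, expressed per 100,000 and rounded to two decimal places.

Standard total = 95,800; weights = 0.3194, 0.2390, 0.2651, 0.1764.
Standardized rate: 0.3194×15.7 + 0.2390×51.4 + 0.2651×116.7 + 0.1764×411.9 = 120.9057 per 100,000.

120.91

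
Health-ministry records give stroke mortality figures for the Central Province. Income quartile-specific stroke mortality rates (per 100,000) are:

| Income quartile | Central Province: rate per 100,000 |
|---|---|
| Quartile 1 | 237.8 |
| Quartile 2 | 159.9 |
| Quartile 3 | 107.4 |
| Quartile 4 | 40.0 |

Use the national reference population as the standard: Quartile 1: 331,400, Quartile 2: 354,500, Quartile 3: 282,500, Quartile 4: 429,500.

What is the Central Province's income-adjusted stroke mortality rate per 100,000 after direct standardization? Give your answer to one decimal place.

130.9

Standard total = 1,397,900; weights = 0.2371, 0.2536, 0.2021, 0.3072.
Standardized rate: 0.2371×237.8 + 0.2536×159.9 + 0.2021×107.4 + 0.3072×40.0 = 130.9192 per 100,000.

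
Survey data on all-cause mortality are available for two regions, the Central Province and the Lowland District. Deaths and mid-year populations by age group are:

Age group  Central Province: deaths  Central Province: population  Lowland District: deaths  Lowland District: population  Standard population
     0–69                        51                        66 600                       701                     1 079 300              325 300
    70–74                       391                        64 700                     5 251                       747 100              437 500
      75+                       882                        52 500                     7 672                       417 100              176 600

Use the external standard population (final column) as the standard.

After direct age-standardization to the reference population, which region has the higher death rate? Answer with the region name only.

Lowland District

Age-specific rates per 1 000 for the Central Province: 0.766, 6.043, 16.800.
For the Lowland District: 0.649, 7.029, 18.394.
Standard total = 939 400; weights = 0.3463, 0.4657, 0.1880.
The Central Province: 0.3463×0.766 + 0.4657×6.043 + 0.1880×16.800 = 6.2379 per 1 000.
The Lowland District: 0.3463×0.649 + 0.4657×7.029 + 0.1880×18.394 = 6.9561 per 1 000.
The crude rates (7.20 vs 6.07) would put the Central Province higher, but that reflects its age composition; once standardized to a common age structure, the Lowland District has the higher underlying rate.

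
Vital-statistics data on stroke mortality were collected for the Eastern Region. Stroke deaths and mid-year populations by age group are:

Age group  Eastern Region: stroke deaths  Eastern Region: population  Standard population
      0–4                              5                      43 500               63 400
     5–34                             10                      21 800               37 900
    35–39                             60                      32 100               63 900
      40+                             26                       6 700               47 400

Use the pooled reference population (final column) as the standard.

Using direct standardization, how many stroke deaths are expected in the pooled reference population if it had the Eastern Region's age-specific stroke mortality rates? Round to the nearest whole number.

Age-specific rates per 100 000 for the Eastern Region: 11.49, 45.87, 186.92, 388.06.
Expected stroke deaths = Σ (standard pop × age-specific rate ÷ 100 000)
= 63 400×11.49/100 000 + 37 900×45.87/100 000 + 63 900×186.92/100 000 + 47 400×388.06/100 000
= 7.29 + 17.39 + 119.44 + 183.94 = 328.05.

328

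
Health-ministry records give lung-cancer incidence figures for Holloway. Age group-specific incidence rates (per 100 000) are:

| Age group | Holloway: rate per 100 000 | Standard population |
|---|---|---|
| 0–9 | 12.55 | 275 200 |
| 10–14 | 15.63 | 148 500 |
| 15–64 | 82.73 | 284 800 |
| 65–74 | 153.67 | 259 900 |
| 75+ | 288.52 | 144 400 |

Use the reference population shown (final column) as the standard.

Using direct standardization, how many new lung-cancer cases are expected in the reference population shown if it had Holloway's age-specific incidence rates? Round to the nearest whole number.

Expected new lung-cancer cases = Σ (standard pop × age-specific rate ÷ 100 000)
= 275 200×12.55/100 000 + 148 500×15.63/100 000 + 284 800×82.73/100 000 + 259 900×153.67/100 000 + 144 400×288.52/100 000
= 34.54 + 23.21 + 235.62 + 399.39 + 416.62 = 1109.37.

1109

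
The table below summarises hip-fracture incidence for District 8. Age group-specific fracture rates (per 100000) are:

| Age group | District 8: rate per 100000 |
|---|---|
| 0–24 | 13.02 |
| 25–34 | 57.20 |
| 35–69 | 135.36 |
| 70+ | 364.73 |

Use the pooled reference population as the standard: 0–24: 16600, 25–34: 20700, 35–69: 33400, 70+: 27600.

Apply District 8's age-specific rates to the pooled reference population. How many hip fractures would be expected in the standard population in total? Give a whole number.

Expected hip fractures = Σ (standard pop × age-specific rate ÷ 100000)
= 16600×13.02/100000 + 20700×57.20/100000 + 33400×135.36/100000 + 27600×364.73/100000
= 2.16 + 11.84 + 45.21 + 100.67 = 159.88.

160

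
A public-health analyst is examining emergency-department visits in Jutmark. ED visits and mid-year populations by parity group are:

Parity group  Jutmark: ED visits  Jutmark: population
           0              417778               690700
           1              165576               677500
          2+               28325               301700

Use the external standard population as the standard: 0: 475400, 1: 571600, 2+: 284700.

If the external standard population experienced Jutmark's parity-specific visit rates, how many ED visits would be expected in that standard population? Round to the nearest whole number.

453975

Parity-specific rates per 1000 for Jutmark: 604.862, 244.393, 93.885.
Expected ED visits = Σ (standard pop × parity-specific rate ÷ 1000)
= 475400×604.862/1000 + 571600×244.393/1000 + 284700×93.885/1000
= 287551.27 + 139694.82 + 26728.96 = 453975.05.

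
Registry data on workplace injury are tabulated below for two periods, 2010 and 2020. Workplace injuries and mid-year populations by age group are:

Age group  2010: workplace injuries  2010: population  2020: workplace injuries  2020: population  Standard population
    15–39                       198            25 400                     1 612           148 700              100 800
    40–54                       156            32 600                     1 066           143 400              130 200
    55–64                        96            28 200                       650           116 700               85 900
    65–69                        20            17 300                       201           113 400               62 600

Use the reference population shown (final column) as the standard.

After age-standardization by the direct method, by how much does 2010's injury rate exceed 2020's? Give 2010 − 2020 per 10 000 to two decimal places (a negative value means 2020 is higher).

Age-specific rates per 10 000 for 2010: 77.95, 47.85, 34.04, 11.56.
For 2020: 108.41, 74.34, 55.70, 17.72.
Standard total = 379 500; weights = 0.2656, 0.3431, 0.2264, 0.1650.
2010: 0.2656×77.95 + 0.3431×47.85 + 0.2264×34.04 + 0.1650×11.56 = 46.7352 per 10 000.
2020: 0.2656×108.41 + 0.3431×74.34 + 0.2264×55.70 + 0.1650×17.72 = 69.8291 per 10 000.
Difference = 46.7352 − 69.8291 = -23.0939.

-23.09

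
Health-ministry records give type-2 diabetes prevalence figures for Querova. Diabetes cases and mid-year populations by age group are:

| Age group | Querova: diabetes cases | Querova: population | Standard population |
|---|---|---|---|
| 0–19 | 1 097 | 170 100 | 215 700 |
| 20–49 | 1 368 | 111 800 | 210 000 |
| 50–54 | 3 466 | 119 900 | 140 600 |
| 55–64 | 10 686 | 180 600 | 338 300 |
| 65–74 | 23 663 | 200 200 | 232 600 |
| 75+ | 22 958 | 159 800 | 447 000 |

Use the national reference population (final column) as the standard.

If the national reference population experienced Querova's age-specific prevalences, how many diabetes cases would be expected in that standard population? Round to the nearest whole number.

119754

Age-specific rates per 1 000 for Querova: 6.449, 12.236, 28.907, 59.169, 118.197, 143.667.
Expected diabetes cases = Σ (standard pop × age-specific rate ÷ 1 000)
= 215 700×6.449/1 000 + 210 000×12.236/1 000 + 140 600×28.907/1 000 + 338 300×59.169/1 000 + 232 600×118.197/1 000 + 447 000×143.667/1 000
= 1391.08 + 2569.59 + 4064.38 + 20017.02 + 27492.58 + 64219.19 = 119753.84.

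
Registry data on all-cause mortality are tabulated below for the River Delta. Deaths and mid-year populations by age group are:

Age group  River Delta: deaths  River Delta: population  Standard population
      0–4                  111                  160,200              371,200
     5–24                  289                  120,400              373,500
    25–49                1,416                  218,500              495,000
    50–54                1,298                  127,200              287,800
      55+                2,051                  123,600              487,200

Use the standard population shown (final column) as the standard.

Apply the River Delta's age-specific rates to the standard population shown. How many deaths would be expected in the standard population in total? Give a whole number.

Age-specific rates per 1,000 for the River Delta: 0.693, 2.400, 6.481, 10.204, 16.594.
Expected deaths = Σ (standard pop × age-specific rate ÷ 1,000)
= 371,200×0.693/1,000 + 373,500×2.400/1,000 + 495,000×6.481/1,000 + 287,800×10.204/1,000 + 487,200×16.594/1,000
= 257.20 + 896.52 + 3207.87 + 2936.83 + 8084.52 = 15382.95.

15383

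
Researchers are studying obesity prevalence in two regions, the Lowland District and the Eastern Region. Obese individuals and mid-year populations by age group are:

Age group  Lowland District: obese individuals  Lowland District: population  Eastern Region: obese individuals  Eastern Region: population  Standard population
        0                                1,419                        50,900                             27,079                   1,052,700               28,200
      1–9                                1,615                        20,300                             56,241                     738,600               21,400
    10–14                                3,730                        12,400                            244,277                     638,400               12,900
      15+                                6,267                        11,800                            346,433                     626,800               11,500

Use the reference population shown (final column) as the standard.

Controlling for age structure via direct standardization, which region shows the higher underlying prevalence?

Eastern Region

Age-specific rates per 1,000 for the Lowland District: 27.878, 79.557, 300.806, 531.102.
For the Eastern Region: 25.723, 76.145, 382.639, 552.701.
Standard total = 74,000; weights = 0.3811, 0.2892, 0.1743, 0.1554.
The Lowland District: 0.3811×27.878 + 0.2892×79.557 + 0.1743×300.806 + 0.1554×531.102 = 168.6047 per 1,000.
The Eastern Region: 0.3811×25.723 + 0.2892×76.145 + 0.1743×382.639 + 0.1554×552.701 = 184.4192 per 1,000.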